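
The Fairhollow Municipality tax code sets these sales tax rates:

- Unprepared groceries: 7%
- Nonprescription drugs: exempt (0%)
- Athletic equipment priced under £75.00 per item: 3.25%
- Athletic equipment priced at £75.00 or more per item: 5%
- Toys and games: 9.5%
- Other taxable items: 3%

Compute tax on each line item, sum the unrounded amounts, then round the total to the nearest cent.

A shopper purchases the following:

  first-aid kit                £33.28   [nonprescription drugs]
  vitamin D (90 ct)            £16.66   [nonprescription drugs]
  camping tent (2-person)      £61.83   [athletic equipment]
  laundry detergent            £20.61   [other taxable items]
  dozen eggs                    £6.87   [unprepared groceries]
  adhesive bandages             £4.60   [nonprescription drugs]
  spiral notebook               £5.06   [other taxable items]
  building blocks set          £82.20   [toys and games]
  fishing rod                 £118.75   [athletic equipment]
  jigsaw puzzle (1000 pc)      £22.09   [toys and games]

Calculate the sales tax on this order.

£19.11

First-aid kit £33.28: nonprescription drugs → 0% → £0.00
Vitamin D (90 ct) £16.66: nonprescription drugs → 0% → £0.00
Camping tent (2-person) £61.83: athletic equipment, under £75.00 → 3.25% → £2.009475
Laundry detergent £20.61: other taxable items → 3% → £0.6183
Dozen eggs £6.87: unprepared groceries → 7% → £0.4809
Adhesive bandages £4.60: nonprescription drugs → 0% → £0.00
Spiral notebook £5.06: other taxable items → 3% → £0.1518
Building blocks set £82.20: toys and games → 9.5% → £7.809
Fishing rod £118.75: athletic equipment, £75.00 or more → 5% → £5.9375
Jigsaw puzzle (1000 pc) £22.09: toys and games → 9.5% → £2.09855
Unrounded tax sum = £19.105525 → £19.11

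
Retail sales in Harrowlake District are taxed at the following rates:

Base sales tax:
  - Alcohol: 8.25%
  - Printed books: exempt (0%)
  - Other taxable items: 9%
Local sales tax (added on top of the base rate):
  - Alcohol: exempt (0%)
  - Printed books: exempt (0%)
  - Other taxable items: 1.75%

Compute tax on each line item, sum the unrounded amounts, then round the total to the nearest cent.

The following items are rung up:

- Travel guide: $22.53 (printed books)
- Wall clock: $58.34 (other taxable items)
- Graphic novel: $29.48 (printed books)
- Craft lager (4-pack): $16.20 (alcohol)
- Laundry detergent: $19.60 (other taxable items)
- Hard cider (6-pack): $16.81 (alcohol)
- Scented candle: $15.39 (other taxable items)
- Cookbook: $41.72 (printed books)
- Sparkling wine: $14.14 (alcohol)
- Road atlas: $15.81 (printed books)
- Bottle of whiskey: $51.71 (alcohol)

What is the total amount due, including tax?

$319.92

Travel guide $22.53: printed books → 0% + 0% local = 0% → $0.00
Wall clock $58.34: other taxable items → 9% + 1.75% local = 10.75% → $6.27155
Graphic novel $29.48: printed books → 0% + 0% local = 0% → $0.00
Craft lager (4-pack) $16.20: alcohol → 8.25% + 0% local = 8.25% → $1.3365
Laundry detergent $19.60: other taxable items → 9% + 1.75% local = 10.75% → $2.107
Hard cider (6-pack) $16.81: alcohol → 8.25% + 0% local = 8.25% → $1.386825
Scented candle $15.39: other taxable items → 9% + 1.75% local = 10.75% → $1.654425
Cookbook $41.72: printed books → 0% + 0% local = 0% → $0.00
Sparkling wine $14.14: alcohol → 8.25% + 0% local = 8.25% → $1.16655
Road atlas $15.81: printed books → 0% + 0% local = 0% → $0.00
Bottle of whiskey $51.71: alcohol → 8.25% + 0% local = 8.25% → $4.266075
Subtotal = $301.73; unrounded tax = $18.188925 → $18.19; total due = $319.92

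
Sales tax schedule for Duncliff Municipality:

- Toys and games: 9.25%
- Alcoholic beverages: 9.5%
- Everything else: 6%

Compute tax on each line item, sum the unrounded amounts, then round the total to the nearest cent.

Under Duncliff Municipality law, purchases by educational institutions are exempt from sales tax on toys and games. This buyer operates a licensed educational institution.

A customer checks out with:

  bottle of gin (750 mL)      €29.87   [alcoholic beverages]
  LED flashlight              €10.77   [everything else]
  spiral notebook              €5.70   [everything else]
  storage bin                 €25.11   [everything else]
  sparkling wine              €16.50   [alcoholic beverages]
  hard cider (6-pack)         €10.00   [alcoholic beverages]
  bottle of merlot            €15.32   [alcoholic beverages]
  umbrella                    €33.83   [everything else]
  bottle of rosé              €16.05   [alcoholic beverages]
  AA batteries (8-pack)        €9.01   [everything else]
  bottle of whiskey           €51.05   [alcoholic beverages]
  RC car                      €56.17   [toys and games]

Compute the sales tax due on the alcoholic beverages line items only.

Bottle of gin (750 mL) €29.87: alcoholic beverages → 9.5% → €2.83765
Sparkling wine €16.50: alcoholic beverages → 9.5% → €1.5675
Hard cider (6-pack) €10.00: alcoholic beverages → 9.5% → €0.95
Bottle of merlot €15.32: alcoholic beverages → 9.5% → €1.4554
Bottle of rosé €16.05: alcoholic beverages → 9.5% → €1.52475
Bottle of whiskey €51.05: alcoholic beverages → 9.5% → €4.84975
Tax on alcoholic beverages: unrounded sum = €13.18505 → €13.19

€13.19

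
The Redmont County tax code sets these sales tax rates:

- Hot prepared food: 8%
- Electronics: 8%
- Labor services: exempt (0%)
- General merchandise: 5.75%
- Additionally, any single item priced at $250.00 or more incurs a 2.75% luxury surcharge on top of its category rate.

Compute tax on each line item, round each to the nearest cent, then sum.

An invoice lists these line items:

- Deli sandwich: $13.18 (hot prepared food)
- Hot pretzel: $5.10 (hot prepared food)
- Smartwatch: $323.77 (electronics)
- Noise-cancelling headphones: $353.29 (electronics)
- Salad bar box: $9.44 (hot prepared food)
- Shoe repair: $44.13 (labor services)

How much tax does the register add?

$75.01

Deli sandwich $13.18: hot prepared food → 8% → $1.05
Hot pretzel $5.10: hot prepared food → 8% → $0.41
Smartwatch $323.77: electronics → 8% + 2.75% surcharge = 10.75% → $34.81
Noise-cancelling headphones $353.29: electronics → 8% + 2.75% surcharge = 10.75% → $37.98
Salad bar box $9.44: hot prepared food → 8% → $0.76
Shoe repair $44.13: labor services → 0% → $0.00
Total tax = $1.05 + $0.41 + $34.81 + $37.98 + $0.76 = $75.01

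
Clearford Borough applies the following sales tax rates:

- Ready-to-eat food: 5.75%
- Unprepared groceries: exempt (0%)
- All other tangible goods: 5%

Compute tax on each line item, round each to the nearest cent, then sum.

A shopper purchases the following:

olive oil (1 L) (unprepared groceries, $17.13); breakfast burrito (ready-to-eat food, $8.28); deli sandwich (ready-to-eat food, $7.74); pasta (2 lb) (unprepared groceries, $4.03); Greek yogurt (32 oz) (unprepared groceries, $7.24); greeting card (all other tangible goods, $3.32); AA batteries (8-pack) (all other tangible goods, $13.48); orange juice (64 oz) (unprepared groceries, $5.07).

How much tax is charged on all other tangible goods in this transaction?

Greeting card $3.32: all other tangible goods → 5% → $0.17
AA batteries (8-pack) $13.48: all other tangible goods → 5% → $0.67
Tax on all other tangible goods = $0.17 + $0.67 = $0.84

$0.84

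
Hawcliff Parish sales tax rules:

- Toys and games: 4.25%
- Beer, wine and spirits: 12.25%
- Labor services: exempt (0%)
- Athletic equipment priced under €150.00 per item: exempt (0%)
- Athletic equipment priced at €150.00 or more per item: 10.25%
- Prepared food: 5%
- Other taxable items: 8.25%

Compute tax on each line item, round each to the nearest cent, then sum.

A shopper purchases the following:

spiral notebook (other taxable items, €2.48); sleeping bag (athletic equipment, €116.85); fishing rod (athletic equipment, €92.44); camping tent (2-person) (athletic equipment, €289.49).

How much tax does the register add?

Spiral notebook €2.48: other taxable items → 8.25% → €0.20
Sleeping bag €116.85: athletic equipment, under €150.00 → 0% → €0.00
Fishing rod €92.44: athletic equipment, under €150.00 → 0% → €0.00
Camping tent (2-person) €289.49: athletic equipment, €150.00 or more → 10.25% → €29.67
Total tax = €0.20 + €29.67 = €29.87

€29.87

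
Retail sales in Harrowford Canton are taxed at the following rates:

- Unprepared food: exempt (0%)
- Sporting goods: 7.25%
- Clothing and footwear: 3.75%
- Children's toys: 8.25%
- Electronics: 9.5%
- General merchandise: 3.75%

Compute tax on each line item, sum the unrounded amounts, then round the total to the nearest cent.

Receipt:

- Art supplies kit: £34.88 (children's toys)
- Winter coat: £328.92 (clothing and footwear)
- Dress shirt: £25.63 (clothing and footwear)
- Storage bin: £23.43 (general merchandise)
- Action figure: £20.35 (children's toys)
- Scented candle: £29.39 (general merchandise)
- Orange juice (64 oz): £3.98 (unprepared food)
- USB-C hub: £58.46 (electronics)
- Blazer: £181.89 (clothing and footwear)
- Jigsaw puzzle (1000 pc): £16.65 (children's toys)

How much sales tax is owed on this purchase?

£33.58

Art supplies kit £34.88: children's toys → 8.25% → £2.8776
Winter coat £328.92: clothing and footwear → 3.75% → £12.3345
Dress shirt £25.63: clothing and footwear → 3.75% → £0.961125
Storage bin £23.43: general merchandise → 3.75% → £0.878625
Action figure £20.35: children's toys → 8.25% → £1.678875
Scented candle £29.39: general merchandise → 3.75% → £1.102125
Orange juice (64 oz) £3.98: unprepared food → 0% → £0.00
USB-C hub £58.46: electronics → 9.5% → £5.5537
Blazer £181.89: clothing and footwear → 3.75% → £6.820875
Jigsaw puzzle (1000 pc) £16.65: children's toys → 8.25% → £1.373625
Unrounded tax sum = £33.58105 → £33.58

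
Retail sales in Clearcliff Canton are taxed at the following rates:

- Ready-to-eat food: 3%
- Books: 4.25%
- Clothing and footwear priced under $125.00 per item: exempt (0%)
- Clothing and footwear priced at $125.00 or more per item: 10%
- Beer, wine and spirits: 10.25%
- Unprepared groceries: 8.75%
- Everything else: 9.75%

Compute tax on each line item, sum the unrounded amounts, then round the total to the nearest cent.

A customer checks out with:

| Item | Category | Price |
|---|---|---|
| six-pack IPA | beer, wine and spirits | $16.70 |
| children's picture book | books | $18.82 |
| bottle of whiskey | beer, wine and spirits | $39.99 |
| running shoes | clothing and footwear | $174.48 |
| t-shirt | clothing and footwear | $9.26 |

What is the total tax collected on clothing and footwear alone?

$17.45

Running shoes $174.48: clothing and footwear, $125.00 or more → 10% → $17.448
T-shirt $9.26: clothing and footwear, under $125.00 → 0% → $0.00
Tax on clothing and footwear: unrounded sum = $17.448 → $17.45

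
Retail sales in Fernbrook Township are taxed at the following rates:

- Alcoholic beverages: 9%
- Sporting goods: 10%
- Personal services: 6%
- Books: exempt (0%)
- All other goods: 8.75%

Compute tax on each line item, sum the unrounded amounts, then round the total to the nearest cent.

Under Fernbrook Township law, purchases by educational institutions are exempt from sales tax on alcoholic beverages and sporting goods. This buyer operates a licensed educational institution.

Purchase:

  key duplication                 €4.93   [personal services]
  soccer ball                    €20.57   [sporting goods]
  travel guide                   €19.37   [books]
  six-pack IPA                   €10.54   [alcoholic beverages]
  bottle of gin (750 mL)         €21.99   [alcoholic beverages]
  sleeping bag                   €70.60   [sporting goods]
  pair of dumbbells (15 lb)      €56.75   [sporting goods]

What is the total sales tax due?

€0.30

Key duplication €4.93: personal services → 6% → €0.2958
Soccer ball €20.57: sporting goods, buyer-exempt → 0% → €0.00
Travel guide €19.37: books → 0% → €0.00
Six-pack IPA €10.54: alcoholic beverages, buyer-exempt → 0% → €0.00
Bottle of gin (750 mL) €21.99: alcoholic beverages, buyer-exempt → 0% → €0.00
Sleeping bag €70.60: sporting goods, buyer-exempt → 0% → €0.00
Pair of dumbbells (15 lb) €56.75: sporting goods, buyer-exempt → 0% → €0.00
Unrounded tax sum = €0.2958 → €0.30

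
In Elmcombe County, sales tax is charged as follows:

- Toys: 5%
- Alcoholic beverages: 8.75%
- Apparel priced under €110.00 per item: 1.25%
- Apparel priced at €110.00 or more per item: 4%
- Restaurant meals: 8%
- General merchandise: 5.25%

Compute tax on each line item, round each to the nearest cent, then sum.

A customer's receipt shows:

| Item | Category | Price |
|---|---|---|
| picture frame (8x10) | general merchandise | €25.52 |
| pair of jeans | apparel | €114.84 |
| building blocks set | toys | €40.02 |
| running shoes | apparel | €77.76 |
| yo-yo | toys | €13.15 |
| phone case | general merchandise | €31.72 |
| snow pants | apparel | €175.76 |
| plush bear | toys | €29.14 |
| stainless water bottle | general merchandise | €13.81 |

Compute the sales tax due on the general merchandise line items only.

Picture frame (8x10) €25.52: general merchandise → 5.25% → €1.34
Phone case €31.72: general merchandise → 5.25% → €1.67
Stainless water bottle €13.81: general merchandise → 5.25% → €0.73
Tax on general merchandise = €1.34 + €1.67 + €0.73 = €3.74

€3.74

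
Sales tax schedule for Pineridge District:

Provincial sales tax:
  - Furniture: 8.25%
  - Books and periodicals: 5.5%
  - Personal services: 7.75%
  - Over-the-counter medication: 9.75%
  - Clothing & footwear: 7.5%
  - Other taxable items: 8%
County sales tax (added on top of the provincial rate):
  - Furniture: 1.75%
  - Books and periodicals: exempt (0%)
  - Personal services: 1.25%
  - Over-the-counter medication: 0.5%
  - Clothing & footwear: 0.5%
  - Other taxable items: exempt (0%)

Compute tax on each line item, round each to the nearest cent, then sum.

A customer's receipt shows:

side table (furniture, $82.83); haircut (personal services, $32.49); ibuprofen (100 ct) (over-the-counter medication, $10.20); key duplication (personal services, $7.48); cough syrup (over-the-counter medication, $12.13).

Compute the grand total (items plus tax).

Side table $82.83: furniture → 8.25% + 1.75% county = 10% → $8.28
Haircut $32.49: personal services → 7.75% + 1.25% county = 9% → $2.92
Ibuprofen (100 ct) $10.20: over-the-counter medication → 9.75% + 0.5% county = 10.25% → $1.05
Key duplication $7.48: personal services → 7.75% + 1.25% county = 9% → $0.67
Cough syrup $12.13: over-the-counter medication → 9.75% + 0.5% county = 10.25% → $1.24
Subtotal = $145.13; tax = $14.16; total due = $159.29

$159.29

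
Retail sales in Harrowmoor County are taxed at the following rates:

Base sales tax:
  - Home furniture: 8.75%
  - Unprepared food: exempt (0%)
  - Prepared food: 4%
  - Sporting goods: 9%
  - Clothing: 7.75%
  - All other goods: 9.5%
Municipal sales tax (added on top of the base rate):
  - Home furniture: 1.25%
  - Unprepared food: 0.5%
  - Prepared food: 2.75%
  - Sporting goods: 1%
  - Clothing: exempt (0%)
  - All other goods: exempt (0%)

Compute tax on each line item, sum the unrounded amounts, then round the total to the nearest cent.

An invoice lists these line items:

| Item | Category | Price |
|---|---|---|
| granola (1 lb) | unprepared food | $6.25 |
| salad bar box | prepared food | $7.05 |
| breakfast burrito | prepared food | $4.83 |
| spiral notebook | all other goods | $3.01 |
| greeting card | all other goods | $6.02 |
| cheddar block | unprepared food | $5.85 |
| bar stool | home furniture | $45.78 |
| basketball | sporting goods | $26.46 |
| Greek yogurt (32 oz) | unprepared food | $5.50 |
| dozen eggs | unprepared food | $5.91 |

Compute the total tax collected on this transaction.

$9.00

Granola (1 lb) $6.25: unprepared food → 0% + 0.5% municipal = 0.5% → $0.03125
Salad bar box $7.05: prepared food → 4% + 2.75% municipal = 6.75% → $0.475875
Breakfast burrito $4.83: prepared food → 4% + 2.75% municipal = 6.75% → $0.326025
Spiral notebook $3.01: all other goods → 9.5% + 0% municipal = 9.5% → $0.28595
Greeting card $6.02: all other goods → 9.5% + 0% municipal = 9.5% → $0.5719
Cheddar block $5.85: unprepared food → 0% + 0.5% municipal = 0.5% → $0.02925
Bar stool $45.78: home furniture → 8.75% + 1.25% municipal = 10% → $4.578
Basketball $26.46: sporting goods → 9% + 1% municipal = 10% → $2.646
Greek yogurt (32 oz) $5.50: unprepared food → 0% + 0.5% municipal = 0.5% → $0.0275
Dozen eggs $5.91: unprepared food → 0% + 0.5% municipal = 0.5% → $0.02955
Unrounded tax sum = $9.0013 → $9.00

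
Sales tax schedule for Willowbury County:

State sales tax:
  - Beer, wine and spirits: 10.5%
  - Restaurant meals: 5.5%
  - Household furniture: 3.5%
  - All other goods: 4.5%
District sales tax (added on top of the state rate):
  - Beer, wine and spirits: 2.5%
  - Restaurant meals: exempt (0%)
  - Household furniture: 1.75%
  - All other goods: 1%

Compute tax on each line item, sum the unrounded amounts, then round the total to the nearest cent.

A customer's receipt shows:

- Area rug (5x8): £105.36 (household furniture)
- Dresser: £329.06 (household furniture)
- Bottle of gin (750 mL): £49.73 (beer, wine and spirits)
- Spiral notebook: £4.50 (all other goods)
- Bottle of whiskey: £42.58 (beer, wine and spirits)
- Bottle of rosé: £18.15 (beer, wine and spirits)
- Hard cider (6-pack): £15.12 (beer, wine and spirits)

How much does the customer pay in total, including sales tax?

Area rug (5x8) £105.36: household furniture → 3.5% + 1.75% district = 5.25% → £5.5314
Dresser £329.06: household furniture → 3.5% + 1.75% district = 5.25% → £17.27565
Bottle of gin (750 mL) £49.73: beer, wine and spirits → 10.5% + 2.5% district = 13% → £6.4649
Spiral notebook £4.50: all other goods → 4.5% + 1% district = 5.5% → £0.2475
Bottle of whiskey £42.58: beer, wine and spirits → 10.5% + 2.5% district = 13% → £5.5354
Bottle of rosé £18.15: beer, wine and spirits → 10.5% + 2.5% district = 13% → £2.3595
Hard cider (6-pack) £15.12: beer, wine and spirits → 10.5% + 2.5% district = 13% → £1.9656
Subtotal = £564.50; unrounded tax = £39.37995 → £39.38; total due = £603.88

£603.88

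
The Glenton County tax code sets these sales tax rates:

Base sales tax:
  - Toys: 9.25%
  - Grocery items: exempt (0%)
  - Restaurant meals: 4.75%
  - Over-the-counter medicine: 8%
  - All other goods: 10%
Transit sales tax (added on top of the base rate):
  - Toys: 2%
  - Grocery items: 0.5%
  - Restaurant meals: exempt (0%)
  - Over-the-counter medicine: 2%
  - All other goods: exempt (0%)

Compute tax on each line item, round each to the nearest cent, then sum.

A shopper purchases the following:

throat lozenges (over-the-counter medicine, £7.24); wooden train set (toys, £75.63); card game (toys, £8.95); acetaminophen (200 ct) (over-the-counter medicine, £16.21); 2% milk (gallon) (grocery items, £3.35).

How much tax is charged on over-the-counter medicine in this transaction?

Throat lozenges £7.24: over-the-counter medicine → 8% + 2% transit = 10% → £0.72
Acetaminophen (200 ct) £16.21: over-the-counter medicine → 8% + 2% transit = 10% → £1.62
Tax on over-the-counter medicine = £0.72 + £1.62 = £2.34

£2.34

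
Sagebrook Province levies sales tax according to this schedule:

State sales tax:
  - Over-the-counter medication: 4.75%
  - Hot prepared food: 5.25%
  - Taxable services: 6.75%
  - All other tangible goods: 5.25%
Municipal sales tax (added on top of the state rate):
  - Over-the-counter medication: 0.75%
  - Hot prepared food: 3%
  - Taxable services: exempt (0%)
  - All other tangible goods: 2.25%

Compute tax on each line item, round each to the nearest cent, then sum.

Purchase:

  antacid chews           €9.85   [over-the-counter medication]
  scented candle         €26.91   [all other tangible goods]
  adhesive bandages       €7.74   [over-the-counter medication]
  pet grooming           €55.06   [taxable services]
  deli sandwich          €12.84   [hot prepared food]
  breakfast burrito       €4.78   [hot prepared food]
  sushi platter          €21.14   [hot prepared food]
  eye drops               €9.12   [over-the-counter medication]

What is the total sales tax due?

Antacid chews €9.85: over-the-counter medication → 4.75% + 0.75% municipal = 5.5% → €0.54
Scented candle €26.91: all other tangible goods → 5.25% + 2.25% municipal = 7.5% → €2.02
Adhesive bandages €7.74: over-the-counter medication → 4.75% + 0.75% municipal = 5.5% → €0.43
Pet grooming €55.06: taxable services → 6.75% + 0% municipal = 6.75% → €3.72
Deli sandwich €12.84: hot prepared food → 5.25% + 3% municipal = 8.25% → €1.06
Breakfast burrito €4.78: hot prepared food → 5.25% + 3% municipal = 8.25% → €0.39
Sushi platter €21.14: hot prepared food → 5.25% + 3% municipal = 8.25% → €1.74
Eye drops €9.12: over-the-counter medication → 4.75% + 0.75% municipal = 5.5% → €0.50
Total tax = €0.54 + €2.02 + €0.43 + €3.72 + €1.06 + €0.39 + €1.74 + €0.50 = €10.40

€10.40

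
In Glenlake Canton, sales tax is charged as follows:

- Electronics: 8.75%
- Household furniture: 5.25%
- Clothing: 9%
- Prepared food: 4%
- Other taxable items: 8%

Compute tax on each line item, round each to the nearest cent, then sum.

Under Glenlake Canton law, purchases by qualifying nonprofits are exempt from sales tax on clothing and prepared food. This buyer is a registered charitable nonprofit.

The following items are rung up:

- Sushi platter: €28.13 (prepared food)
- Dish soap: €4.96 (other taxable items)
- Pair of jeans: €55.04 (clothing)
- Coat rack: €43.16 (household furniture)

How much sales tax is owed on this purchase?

Sushi platter €28.13: prepared food, buyer-exempt → 0% → €0.00
Dish soap €4.96: other taxable items → 8% → €0.40
Pair of jeans €55.04: clothing, buyer-exempt → 0% → €0.00
Coat rack €43.16: household furniture → 5.25% → €2.27
Total tax = €0.40 + €2.27 = €2.67

€2.67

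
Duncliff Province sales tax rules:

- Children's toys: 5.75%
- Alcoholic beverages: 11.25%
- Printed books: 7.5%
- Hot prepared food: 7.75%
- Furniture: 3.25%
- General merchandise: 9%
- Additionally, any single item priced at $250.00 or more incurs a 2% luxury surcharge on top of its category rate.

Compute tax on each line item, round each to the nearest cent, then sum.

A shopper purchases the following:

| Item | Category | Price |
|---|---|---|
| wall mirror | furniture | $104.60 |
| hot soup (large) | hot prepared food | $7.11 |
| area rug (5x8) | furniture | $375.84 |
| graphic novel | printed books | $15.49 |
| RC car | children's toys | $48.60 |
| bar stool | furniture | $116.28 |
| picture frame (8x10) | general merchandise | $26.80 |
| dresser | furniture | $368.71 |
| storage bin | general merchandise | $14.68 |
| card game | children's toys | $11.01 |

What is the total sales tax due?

Wall mirror $104.60: furniture → 3.25% → $3.40
Hot soup (large) $7.11: hot prepared food → 7.75% → $0.55
Area rug (5x8) $375.84: furniture → 3.25% + 2% surcharge = 5.25% → $19.73
Graphic novel $15.49: printed books → 7.5% → $1.16
RC car $48.60: children's toys → 5.75% → $2.79
Bar stool $116.28: furniture → 3.25% → $3.78
Picture frame (8x10) $26.80: general merchandise → 9% → $2.41
Dresser $368.71: furniture → 3.25% + 2% surcharge = 5.25% → $19.36
Storage bin $14.68: general merchandise → 9% → $1.32
Card game $11.01: children's toys → 5.75% → $0.63
Total tax = $3.40 + $0.55 + $19.73 + $1.16 + $2.79 + $3.78 + $2.41 + $19.36 + $1.32 + $0.63 = $55.13

$55.13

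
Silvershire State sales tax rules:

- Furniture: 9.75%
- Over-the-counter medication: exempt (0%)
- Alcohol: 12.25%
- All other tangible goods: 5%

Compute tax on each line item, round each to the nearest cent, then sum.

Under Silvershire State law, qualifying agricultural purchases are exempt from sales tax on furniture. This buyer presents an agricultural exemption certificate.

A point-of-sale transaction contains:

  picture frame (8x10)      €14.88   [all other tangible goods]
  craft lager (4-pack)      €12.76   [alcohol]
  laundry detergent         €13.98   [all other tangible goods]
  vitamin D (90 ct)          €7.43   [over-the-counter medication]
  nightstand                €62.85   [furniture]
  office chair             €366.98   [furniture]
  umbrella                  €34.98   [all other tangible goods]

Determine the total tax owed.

€4.75

Picture frame (8x10) €14.88: all other tangible goods → 5% → €0.74
Craft lager (4-pack) €12.76: alcohol → 12.25% → €1.56
Laundry detergent €13.98: all other tangible goods → 5% → €0.70
Vitamin D (90 ct) €7.43: over-the-counter medication → 0% → €0.00
Nightstand €62.85: furniture, buyer-exempt → 0% → €0.00
Office chair €366.98: furniture, buyer-exempt → 0% → €0.00
Umbrella €34.98: all other tangible goods → 5% → €1.75
Total tax = €0.74 + €1.56 + €0.70 + €1.75 = €4.75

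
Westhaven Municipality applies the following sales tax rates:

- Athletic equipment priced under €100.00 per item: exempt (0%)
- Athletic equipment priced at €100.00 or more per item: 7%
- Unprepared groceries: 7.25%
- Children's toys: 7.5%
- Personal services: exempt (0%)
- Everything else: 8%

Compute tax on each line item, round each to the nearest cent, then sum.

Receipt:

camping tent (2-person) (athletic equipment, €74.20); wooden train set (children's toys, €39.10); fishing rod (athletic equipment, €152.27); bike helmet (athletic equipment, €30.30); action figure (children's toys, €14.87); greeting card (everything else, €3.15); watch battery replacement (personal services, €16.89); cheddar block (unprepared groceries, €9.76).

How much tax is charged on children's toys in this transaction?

€4.05

Wooden train set €39.10: children's toys → 7.5% → €2.93
Action figure €14.87: children's toys → 7.5% → €1.12
Tax on children's toys = €2.93 + €1.12 = €4.05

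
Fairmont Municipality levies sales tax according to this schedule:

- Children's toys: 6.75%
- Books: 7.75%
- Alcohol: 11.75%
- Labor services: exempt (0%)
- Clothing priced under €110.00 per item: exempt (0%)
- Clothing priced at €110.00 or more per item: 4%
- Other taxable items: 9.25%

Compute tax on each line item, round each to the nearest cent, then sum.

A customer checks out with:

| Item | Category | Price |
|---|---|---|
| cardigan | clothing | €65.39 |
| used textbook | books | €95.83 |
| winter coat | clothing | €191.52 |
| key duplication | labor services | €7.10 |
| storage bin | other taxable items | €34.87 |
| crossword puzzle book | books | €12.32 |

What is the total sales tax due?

Cardigan €65.39: clothing, under €110.00 → 0% → €0.00
Used textbook €95.83: books → 7.75% → €7.43
Winter coat €191.52: clothing, €110.00 or more → 4% → €7.66
Key duplication €7.10: labor services → 0% → €0.00
Storage bin €34.87: other taxable items → 9.25% → €3.23
Crossword puzzle book €12.32: books → 7.75% → €0.95
Total tax = €7.43 + €7.66 + €3.23 + €0.95 = €19.27

€19.27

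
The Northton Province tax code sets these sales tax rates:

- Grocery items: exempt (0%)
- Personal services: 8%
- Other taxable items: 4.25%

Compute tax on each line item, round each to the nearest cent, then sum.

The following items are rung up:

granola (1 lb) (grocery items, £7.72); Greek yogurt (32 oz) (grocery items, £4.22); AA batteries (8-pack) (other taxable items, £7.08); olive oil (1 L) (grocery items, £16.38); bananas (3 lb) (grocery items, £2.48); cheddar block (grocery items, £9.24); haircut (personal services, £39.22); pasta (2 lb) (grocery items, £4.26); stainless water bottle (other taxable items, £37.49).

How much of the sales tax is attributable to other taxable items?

AA batteries (8-pack) £7.08: other taxable items → 4.25% → £0.30
Stainless water bottle £37.49: other taxable items → 4.25% → £1.59
Tax on other taxable items = £0.30 + £1.59 = £1.89

£1.89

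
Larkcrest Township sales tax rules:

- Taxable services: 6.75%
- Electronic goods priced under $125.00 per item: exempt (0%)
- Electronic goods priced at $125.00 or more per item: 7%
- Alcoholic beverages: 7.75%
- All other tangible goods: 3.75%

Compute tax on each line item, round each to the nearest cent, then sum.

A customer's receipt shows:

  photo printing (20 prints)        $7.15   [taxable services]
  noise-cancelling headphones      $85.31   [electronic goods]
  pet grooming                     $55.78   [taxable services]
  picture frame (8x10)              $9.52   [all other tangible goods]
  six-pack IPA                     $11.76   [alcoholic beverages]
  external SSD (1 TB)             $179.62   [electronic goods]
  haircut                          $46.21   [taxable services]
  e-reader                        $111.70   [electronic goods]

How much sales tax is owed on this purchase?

Photo printing (20 prints) $7.15: taxable services → 6.75% → $0.48
Noise-cancelling headphones $85.31: electronic goods, under $125.00 → 0% → $0.00
Pet grooming $55.78: taxable services → 6.75% → $3.77
Picture frame (8x10) $9.52: all other tangible goods → 3.75% → $0.36
Six-pack IPA $11.76: alcoholic beverages → 7.75% → $0.91
External SSD (1 TB) $179.62: electronic goods, $125.00 or more → 7% → $12.57
Haircut $46.21: taxable services → 6.75% → $3.12
E-reader $111.70: electronic goods, under $125.00 → 0% → $0.00
Total tax = $0.48 + $3.77 + $0.36 + $0.91 + $12.57 + $3.12 = $21.21

$21.21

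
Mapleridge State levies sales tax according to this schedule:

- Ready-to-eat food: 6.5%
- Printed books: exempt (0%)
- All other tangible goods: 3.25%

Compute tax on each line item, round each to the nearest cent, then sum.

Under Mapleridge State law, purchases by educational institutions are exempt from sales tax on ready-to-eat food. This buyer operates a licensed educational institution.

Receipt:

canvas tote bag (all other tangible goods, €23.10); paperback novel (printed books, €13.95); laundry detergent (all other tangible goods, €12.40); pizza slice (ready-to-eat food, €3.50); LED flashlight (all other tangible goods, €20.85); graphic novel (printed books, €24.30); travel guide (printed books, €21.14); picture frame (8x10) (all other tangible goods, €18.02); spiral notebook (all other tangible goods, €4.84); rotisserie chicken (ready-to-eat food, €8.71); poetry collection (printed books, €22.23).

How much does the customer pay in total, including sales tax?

Canvas tote bag €23.10: all other tangible goods → 3.25% → €0.75
Paperback novel €13.95: printed books → 0% → €0.00
Laundry detergent €12.40: all other tangible goods → 3.25% → €0.40
Pizza slice €3.50: ready-to-eat food, buyer-exempt → 0% → €0.00
LED flashlight €20.85: all other tangible goods → 3.25% → €0.68
Graphic novel €24.30: printed books → 0% → €0.00
Travel guide €21.14: printed books → 0% → €0.00
Picture frame (8x10) €18.02: all other tangible goods → 3.25% → €0.59
Spiral notebook €4.84: all other tangible goods → 3.25% → €0.16
Rotisserie chicken €8.71: ready-to-eat food, buyer-exempt → 0% → €0.00
Poetry collection €22.23: printed books → 0% → €0.00
Subtotal = €173.04; tax = €2.58; total due = €175.62

€175.62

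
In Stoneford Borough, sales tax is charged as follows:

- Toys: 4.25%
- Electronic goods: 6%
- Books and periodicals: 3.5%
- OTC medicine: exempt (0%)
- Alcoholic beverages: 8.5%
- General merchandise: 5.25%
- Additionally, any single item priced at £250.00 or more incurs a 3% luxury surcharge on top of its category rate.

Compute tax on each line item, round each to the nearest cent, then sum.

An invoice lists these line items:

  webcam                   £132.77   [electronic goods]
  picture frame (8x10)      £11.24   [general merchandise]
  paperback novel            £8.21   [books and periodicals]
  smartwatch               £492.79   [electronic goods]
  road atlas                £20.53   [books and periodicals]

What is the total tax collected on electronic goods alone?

£52.32

Webcam £132.77: electronic goods → 6% → £7.97
Smartwatch £492.79: electronic goods → 6% + 3% surcharge = 9% → £44.35
Tax on electronic goods = £7.97 + £44.35 = £52.32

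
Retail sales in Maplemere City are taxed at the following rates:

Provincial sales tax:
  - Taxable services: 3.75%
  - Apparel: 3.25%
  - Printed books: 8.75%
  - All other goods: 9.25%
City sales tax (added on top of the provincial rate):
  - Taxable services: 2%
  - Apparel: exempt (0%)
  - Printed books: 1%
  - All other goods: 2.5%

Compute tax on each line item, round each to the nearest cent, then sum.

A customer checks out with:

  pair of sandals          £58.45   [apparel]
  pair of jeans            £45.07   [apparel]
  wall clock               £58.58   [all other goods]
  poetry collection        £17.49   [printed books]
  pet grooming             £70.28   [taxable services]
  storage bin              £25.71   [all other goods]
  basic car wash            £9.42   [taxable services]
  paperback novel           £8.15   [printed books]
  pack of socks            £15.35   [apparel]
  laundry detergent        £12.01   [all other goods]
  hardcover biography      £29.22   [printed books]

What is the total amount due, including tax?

£374.83

Pair of sandals £58.45: apparel → 3.25% + 0% city = 3.25% → £1.90
Pair of jeans £45.07: apparel → 3.25% + 0% city = 3.25% → £1.46
Wall clock £58.58: all other goods → 9.25% + 2.5% city = 11.75% → £6.88
Poetry collection £17.49: printed books → 8.75% + 1% city = 9.75% → £1.71
Pet grooming £70.28: taxable services → 3.75% + 2% city = 5.75% → £4.04
Storage bin £25.71: all other goods → 9.25% + 2.5% city = 11.75% → £3.02
Basic car wash £9.42: taxable services → 3.75% + 2% city = 5.75% → £0.54
Paperback novel £8.15: printed books → 8.75% + 1% city = 9.75% → £0.79
Pack of socks £15.35: apparel → 3.25% + 0% city = 3.25% → £0.50
Laundry detergent £12.01: all other goods → 9.25% + 2.5% city = 11.75% → £1.41
Hardcover biography £29.22: printed books → 8.75% + 1% city = 9.75% → £2.85
Subtotal = £349.73; tax = £25.10; total due = £374.83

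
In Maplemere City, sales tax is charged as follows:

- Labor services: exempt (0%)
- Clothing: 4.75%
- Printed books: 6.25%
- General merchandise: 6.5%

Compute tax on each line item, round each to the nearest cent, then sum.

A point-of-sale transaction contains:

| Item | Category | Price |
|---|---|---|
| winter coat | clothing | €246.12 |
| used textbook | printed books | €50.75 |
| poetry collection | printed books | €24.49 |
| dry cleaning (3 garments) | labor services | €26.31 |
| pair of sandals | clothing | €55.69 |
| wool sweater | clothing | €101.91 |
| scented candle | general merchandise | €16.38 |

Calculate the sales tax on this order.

€24.94

Winter coat €246.12: clothing → 4.75% → €11.69
Used textbook €50.75: printed books → 6.25% → €3.17
Poetry collection €24.49: printed books → 6.25% → €1.53
Dry cleaning (3 garments) €26.31: labor services → 0% → €0.00
Pair of sandals €55.69: clothing → 4.75% → €2.65
Wool sweater €101.91: clothing → 4.75% → €4.84
Scented candle €16.38: general merchandise → 6.5% → €1.06
Total tax = €11.69 + €3.17 + €1.53 + €2.65 + €4.84 + €1.06 = €24.94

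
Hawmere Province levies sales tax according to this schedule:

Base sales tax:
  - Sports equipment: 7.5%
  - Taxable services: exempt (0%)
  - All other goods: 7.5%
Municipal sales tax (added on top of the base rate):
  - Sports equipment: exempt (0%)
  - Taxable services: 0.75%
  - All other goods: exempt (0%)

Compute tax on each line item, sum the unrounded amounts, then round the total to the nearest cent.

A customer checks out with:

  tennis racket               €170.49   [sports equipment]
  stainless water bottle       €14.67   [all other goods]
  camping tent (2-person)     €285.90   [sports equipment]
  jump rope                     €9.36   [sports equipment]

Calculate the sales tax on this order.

Tennis racket €170.49: sports equipment → 7.5% + 0% municipal = 7.5% → €12.78675
Stainless water bottle €14.67: all other goods → 7.5% + 0% municipal = 7.5% → €1.10025
Camping tent (2-person) €285.90: sports equipment → 7.5% + 0% municipal = 7.5% → €21.4425
Jump rope €9.36: sports equipment → 7.5% + 0% municipal = 7.5% → €0.702
Unrounded tax sum = €36.0315 → €36.03

€36.03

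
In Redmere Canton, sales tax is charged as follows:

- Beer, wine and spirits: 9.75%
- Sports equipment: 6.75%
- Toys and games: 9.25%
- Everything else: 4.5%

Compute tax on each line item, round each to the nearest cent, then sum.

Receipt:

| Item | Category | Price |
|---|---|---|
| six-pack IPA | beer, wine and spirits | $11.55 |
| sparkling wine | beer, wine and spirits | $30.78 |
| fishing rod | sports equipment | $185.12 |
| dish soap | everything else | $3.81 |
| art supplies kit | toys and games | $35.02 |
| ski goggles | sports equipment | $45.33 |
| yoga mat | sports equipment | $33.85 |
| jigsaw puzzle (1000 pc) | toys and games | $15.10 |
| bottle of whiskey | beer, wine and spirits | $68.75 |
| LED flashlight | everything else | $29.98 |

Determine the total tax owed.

$34.83

Six-pack IPA $11.55: beer, wine and spirits → 9.75% → $1.13
Sparkling wine $30.78: beer, wine and spirits → 9.75% → $3.00
Fishing rod $185.12: sports equipment → 6.75% → $12.50
Dish soap $3.81: everything else → 4.5% → $0.17
Art supplies kit $35.02: toys and games → 9.25% → $3.24
Ski goggles $45.33: sports equipment → 6.75% → $3.06
Yoga mat $33.85: sports equipment → 6.75% → $2.28
Jigsaw puzzle (1000 pc) $15.10: toys and games → 9.25% → $1.40
Bottle of whiskey $68.75: beer, wine and spirits → 9.75% → $6.70
LED flashlight $29.98: everything else → 4.5% → $1.35
Total tax = $1.13 + $3.00 + $12.50 + $0.17 + $3.24 + $3.06 + $2.28 + $1.40 + $6.70 + $1.35 = $34.83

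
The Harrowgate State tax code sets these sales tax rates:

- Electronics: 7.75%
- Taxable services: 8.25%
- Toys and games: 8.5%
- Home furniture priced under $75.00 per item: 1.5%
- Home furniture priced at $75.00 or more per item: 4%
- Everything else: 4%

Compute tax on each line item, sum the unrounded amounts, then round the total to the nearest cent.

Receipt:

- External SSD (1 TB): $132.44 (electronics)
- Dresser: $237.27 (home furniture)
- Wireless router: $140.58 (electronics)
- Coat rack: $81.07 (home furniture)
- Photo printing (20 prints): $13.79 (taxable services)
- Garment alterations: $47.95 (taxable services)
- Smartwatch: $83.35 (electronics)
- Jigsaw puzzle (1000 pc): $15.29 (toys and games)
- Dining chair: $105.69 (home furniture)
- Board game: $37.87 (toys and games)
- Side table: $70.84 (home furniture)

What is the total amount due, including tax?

External SSD (1 TB) $132.44: electronics → 7.75% → $10.2641
Dresser $237.27: home furniture, $75.00 or more → 4% → $9.4908
Wireless router $140.58: electronics → 7.75% → $10.89495
Coat rack $81.07: home furniture, $75.00 or more → 4% → $3.2428
Photo printing (20 prints) $13.79: taxable services → 8.25% → $1.137675
Garment alterations $47.95: taxable services → 8.25% → $3.955875
Smartwatch $83.35: electronics → 7.75% → $6.459625
Jigsaw puzzle (1000 pc) $15.29: toys and games → 8.5% → $1.29965
Dining chair $105.69: home furniture, $75.00 or more → 4% → $4.2276
Board game $37.87: toys and games → 8.5% → $3.21895
Side table $70.84: home furniture, under $75.00 → 1.5% → $1.0626
Subtotal = $966.14; unrounded tax = $55.254625 → $55.25; total due = $1021.39

$1021.39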